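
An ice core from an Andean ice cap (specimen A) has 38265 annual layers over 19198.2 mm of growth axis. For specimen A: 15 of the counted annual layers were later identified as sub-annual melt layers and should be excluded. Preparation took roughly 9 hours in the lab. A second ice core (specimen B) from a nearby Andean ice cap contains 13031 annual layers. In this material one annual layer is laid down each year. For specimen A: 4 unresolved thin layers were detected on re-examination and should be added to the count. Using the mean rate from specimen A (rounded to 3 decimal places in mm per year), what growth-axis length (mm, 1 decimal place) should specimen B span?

Specimen A: correcting the raw count gives 38265 − 15 + 4 = 38254 true annual layers.
A: Mean rate = 19198.2 mm / 38254 years ≈ 0.502 mm per year.
For B, 0.502 mm/year × 13031 years = 6541.6 mm.

6541.6 mm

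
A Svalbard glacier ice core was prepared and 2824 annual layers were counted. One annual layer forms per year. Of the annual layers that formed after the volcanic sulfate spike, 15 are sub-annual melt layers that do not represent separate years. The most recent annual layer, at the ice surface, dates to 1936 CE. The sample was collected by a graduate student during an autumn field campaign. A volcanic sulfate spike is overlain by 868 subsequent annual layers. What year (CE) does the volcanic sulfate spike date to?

1083 CE

868 annual layers post-date the volcanic sulfate spike.
868 − 15 false = 853 true annual layers after the volcanic sulfate spike.
The annual layer at the ice surface is 1936 CE, so the volcanic sulfate spike dates to 1936 − 853 = 1083 CE.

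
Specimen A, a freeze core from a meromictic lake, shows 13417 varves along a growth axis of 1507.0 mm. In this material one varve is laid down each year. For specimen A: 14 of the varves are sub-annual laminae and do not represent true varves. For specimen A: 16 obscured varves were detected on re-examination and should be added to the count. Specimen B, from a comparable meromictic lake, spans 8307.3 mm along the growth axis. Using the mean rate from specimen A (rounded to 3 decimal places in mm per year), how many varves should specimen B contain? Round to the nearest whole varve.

Specimen A: true varve count = 13417 − 14 + 16 = 13419.
A: Extension rate ≈ 1507.0 / 13419 = 0.112 mm/yr.
B spans 8307.3 / 0.112 = 74172.32 years ≈ 74172 varves.

74172 varves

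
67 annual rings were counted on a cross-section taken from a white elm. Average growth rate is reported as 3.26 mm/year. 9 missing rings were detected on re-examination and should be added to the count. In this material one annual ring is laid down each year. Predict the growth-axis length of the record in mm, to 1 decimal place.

247.8 mm

Adjusted count: 67 + 9 = 76 annual rings.
76 years at 3.26 mm/year gives 3.26 × 76 = 247.8 mm.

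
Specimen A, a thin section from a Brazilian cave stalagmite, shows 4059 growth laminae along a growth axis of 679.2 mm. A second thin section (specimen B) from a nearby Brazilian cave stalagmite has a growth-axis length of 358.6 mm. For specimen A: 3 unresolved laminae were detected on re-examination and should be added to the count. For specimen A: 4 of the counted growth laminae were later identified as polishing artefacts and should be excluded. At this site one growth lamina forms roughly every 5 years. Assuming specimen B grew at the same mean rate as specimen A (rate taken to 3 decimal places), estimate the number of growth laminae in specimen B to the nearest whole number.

2173 growth laminae

Specimen A: correcting the raw count gives 4059 − 4 + 3 = 4058 true growth laminae.
Specimen A: 4058 growth laminae at 5 years each span 4058 × 5 = 20290 years.
A: Mean rate = 679.2 mm / 20290 years ≈ 0.033 mm per year.
For B, 358.6 / 0.033 = 10866.67 years; at 5 years per growth lamina that is 10866.67 / 5 ≈ 2173 growth laminae.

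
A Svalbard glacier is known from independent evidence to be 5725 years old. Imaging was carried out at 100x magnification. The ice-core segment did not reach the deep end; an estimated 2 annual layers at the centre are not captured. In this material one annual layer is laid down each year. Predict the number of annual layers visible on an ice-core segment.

Expected annual layers over 5725 years: 5725.
Subtracting the 2 annual layers not captured gives 5725 − 2 = 5723 annual layers in the record.

5723 annual layers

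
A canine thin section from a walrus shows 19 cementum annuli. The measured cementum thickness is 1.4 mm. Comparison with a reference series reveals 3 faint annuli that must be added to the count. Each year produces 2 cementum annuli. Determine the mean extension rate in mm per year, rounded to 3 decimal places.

True cementum annulus count = 19 + 3 = 22.
Dividing by 2 cementum annuli per year: 22 / 2 = 11 years.
Extension rate ≈ 1.4 / 11 = 0.127 mm per year.

0.127 mm per year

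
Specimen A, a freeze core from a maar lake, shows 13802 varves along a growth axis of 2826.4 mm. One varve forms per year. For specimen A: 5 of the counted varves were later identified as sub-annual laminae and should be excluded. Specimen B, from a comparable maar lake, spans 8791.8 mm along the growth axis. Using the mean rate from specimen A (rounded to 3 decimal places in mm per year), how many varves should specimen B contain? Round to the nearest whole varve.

Specimen A: correcting the raw count gives 13802 − 5 = 13797 true varves.
A: 2826.4 mm over 13797 years gives 2826.4 / 13797 ≈ 0.205 mm/yr.
B spans 8791.8 / 0.205 = 42886.83 years ≈ 42887 varves.

42887 varves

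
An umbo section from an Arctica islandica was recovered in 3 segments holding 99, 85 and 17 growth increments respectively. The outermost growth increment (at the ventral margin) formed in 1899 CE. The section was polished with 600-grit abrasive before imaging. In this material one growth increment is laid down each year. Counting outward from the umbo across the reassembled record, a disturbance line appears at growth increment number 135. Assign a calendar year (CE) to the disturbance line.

Total growth increments = 99 + 85 + 17 = 201.
Between growth increment 135 and the ventral margin there are 201 − 135 = 66 growth increments.
Counting back 66 years from 1899 CE places the disturbance line in 1899 − 66 = 1833 CE.

1833 CE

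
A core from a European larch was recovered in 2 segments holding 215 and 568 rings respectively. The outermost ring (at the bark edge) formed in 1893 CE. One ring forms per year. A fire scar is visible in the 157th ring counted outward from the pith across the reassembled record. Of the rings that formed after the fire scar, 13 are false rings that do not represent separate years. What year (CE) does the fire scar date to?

Total rings = 215 + 568 = 783.
Between ring 157 and the bark edge there are 783 − 157 = 626 rings.
Excluding 13 false rings: 626 − 13 = 613.
The ring at the bark edge is 1893 CE, so the fire scar dates to 1893 − 613 = 1280 CE.

1280 CE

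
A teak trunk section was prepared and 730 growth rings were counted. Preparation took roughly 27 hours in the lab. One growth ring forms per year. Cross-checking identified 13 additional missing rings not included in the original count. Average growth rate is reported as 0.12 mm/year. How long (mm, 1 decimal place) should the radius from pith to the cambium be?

89.2 mm

After corrections the count is 730 + 13 = 743 growth rings.
Predicted length = 0.12 mm/year × 743 years = 89.2 mm.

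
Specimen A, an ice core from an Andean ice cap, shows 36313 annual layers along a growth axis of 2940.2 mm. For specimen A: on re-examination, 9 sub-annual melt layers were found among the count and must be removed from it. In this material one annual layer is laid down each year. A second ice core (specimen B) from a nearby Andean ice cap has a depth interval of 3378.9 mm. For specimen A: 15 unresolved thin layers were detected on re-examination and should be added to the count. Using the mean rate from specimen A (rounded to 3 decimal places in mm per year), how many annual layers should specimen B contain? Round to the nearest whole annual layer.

41715 annual layers

Specimen A: correcting the raw count gives 36313 − 9 + 15 = 36319 true annual layers.
A: Extension rate ≈ 2940.2 / 36319 = 0.081 mm/year.
For B, 3378.9 / 0.081 = 41714.81 years ≈ 41715 annual layers.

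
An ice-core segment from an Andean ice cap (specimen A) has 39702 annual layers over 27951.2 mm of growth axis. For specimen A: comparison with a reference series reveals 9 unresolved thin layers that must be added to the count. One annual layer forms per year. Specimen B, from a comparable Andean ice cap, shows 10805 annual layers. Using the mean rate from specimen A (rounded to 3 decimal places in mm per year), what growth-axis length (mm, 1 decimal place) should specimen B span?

7606.7 mm

Specimen A: correcting the raw count gives 39702 + 9 = 39711 true annual layers.
A: Mean rate = 27951.2 mm / 39711 years ≈ 0.704 mm/yr.
Length of B = 0.704 × 10805 = 7606.7 mm.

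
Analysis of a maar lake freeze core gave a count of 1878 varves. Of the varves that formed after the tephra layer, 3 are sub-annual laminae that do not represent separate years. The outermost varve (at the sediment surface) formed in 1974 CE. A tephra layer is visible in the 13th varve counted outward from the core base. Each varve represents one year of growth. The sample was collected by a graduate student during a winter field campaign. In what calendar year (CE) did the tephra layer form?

Between varve 13 and the sediment surface there are 1878 − 13 = 1865 varves.
1865 − 3 false = 1862 true varves after the tephra layer.
The varve at the sediment surface is 1974 CE, so the tephra layer dates to 1974 − 1862 = 112 CE.

112 CE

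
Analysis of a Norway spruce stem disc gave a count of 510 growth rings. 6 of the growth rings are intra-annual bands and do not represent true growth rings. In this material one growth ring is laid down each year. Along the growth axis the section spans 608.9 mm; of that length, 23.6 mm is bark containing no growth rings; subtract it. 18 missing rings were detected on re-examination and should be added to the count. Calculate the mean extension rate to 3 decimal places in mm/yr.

Correcting the raw count gives 510 − 6 + 18 = 522 true growth rings.
Removing the 23.6 mm offcut leaves 608.9 − 23.6 = 585.3 mm.
Extension rate ≈ 585.3 / 522 = 1.121 mm/yr.

1.121 mm/yr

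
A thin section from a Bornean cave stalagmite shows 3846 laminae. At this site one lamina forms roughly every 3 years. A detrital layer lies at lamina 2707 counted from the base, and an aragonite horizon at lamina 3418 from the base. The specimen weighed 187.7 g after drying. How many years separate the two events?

2133 yr

Separation: 3418 − 2707 = 711 laminae.
Multiplying by 3 years per lamina: 711 × 3 = 2133 years.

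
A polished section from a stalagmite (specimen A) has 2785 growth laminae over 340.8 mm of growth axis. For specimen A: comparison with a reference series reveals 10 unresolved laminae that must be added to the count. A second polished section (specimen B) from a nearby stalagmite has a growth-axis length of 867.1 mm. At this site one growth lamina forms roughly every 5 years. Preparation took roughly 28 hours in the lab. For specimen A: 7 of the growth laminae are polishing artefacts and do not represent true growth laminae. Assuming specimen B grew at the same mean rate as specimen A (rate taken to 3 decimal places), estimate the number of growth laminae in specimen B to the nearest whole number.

Specimen A: adjusted count: 2785 − 7 + 10 = 2788 growth laminae.
Specimen A: 2788 growth laminae at 5 years each span 2788 × 5 = 13940 years.
A: Extension rate ≈ 340.8 / 13940 = 0.024 mm per year.
Specimen B: 867.1 mm / 0.024 mm per year = 36129.17 years; at 5 years per growth lamina that is 36129.17 / 5 ≈ 7226 growth laminae.

7226 growth laminae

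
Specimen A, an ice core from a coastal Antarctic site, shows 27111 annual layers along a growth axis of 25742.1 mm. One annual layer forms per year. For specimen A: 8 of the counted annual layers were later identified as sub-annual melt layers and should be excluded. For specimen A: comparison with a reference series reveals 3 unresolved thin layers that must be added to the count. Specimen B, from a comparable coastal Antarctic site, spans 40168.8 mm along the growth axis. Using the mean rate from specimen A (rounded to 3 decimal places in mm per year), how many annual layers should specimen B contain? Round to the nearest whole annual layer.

Specimen A: true annual layer count = 27111 − 8 + 3 = 27106.
A: Extension rate ≈ 25742.1 / 27106 = 0.950 mm/yr.
Specimen B: 40168.8 mm / 0.950 mm per year = 42282.95 years ≈ 42283 annual layers.

42283 annual layers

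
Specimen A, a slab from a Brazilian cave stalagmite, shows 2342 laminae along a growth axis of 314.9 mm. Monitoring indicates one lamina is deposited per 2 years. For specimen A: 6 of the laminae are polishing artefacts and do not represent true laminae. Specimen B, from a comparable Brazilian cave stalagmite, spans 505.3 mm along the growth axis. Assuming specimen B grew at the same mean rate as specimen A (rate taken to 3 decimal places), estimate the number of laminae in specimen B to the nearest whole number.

3771 laminae

Specimen A: after corrections the count is 2342 − 6 = 2336 laminae.
Specimen A: at 2 years per lamina, 2336 × 2 = 4672 years.
A: Extension rate ≈ 314.9 / 4672 = 0.067 mm per year.
B spans 505.3 / 0.067 = 7541.79 years; at 2 years per lamina that is 7541.79 / 2 ≈ 3771 laminae.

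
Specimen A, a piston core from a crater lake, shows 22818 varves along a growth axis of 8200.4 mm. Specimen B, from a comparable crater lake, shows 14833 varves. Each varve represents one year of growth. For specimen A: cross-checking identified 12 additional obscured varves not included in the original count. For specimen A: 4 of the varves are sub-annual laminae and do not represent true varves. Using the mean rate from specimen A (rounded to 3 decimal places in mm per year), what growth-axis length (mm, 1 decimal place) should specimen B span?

5325.0 mm

Specimen A: true varve count = 22818 − 4 + 12 = 22826.
A: 8200.4 mm over 22826 years gives 8200.4 / 22826 ≈ 0.359 mm/yr.
Length of B = 0.359 × 14833 = 5325.0 mm.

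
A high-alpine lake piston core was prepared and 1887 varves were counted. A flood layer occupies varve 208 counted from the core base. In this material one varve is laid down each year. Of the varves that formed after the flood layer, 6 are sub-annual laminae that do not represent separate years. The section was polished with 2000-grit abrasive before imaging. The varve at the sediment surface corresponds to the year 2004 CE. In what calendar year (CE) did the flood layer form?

1887 − 208 = 1679 varves lie beyond the flood layer toward the sediment surface.
Removing the 6 false varves leaves 1679 − 6 = 1673 true varves beyond the flood layer.
Counting back 1673 years from 2004 CE places the flood layer in 2004 − 1673 = 331 CE.

331 CE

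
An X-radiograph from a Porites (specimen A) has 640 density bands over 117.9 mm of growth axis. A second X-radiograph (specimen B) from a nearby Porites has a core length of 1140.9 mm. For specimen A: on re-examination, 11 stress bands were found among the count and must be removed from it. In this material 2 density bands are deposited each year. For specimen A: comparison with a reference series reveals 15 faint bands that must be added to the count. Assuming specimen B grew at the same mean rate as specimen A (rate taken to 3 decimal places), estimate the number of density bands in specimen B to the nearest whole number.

6234 density bands

Specimen A: correcting the raw count gives 640 − 11 + 15 = 644 true density bands.
Specimen A: dividing by 2 density bands per year: 644 / 2 = 322 years.
A: Extension rate ≈ 117.9 / 322 = 0.366 mm/yr.
Specimen B: 1140.9 mm / 0.366 mm per year = 3117.21 years; at 2 density bands per year that is 3117.21 × 2 ≈ 6234 density bands.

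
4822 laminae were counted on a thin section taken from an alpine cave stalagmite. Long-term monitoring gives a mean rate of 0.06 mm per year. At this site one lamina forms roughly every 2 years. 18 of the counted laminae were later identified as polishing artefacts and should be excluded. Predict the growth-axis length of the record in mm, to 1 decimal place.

576.5 mm

Correcting the raw count gives 4822 − 18 = 4804 true laminae.
At 2 years per lamina, 4804 × 2 = 9608 years.
Length ≈ 0.06 × 9608 = 576.5 mm.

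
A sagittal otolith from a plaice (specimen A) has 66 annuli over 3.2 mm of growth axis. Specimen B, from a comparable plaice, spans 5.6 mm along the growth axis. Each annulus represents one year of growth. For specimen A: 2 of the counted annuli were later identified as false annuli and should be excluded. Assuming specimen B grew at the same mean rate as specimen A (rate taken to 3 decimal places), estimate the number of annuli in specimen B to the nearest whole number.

Specimen A: adjusted count: 66 − 2 = 64 annuli.
A: 3.2 mm over 64 years gives 3.2 / 64 ≈ 0.050 mm/yr.
For B, 5.6 / 0.050 = 112.00 years ≈ 112 annuli.

112 annuli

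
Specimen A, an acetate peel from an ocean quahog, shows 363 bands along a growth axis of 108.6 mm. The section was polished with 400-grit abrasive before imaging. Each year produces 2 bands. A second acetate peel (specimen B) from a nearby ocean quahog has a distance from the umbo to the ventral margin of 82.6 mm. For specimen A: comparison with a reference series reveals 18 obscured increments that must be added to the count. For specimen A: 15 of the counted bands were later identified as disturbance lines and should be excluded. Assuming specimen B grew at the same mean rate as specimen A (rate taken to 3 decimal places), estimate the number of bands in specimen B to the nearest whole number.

Specimen A: true band count = 363 − 15 + 18 = 366.
Specimen A: 366 bands at 2 per year is 366 / 2 = 183 years.
A: Mean rate = 108.6 mm / 183 years ≈ 0.593 mm/yr.
B spans 82.6 / 0.593 = 139.29 years; at 2 bands per year that is 139.29 × 2 ≈ 279 bands.

279 bands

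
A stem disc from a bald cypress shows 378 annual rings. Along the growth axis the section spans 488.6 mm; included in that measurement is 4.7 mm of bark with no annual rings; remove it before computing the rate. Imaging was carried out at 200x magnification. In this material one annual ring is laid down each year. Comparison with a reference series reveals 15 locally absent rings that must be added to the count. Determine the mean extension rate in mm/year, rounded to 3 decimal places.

After corrections the count is 378 + 15 = 393 annual rings.
Removing the 4.7 mm offcut leaves 488.6 − 4.7 = 483.9 mm.
483.9 mm over 393 years gives 483.9 / 393 ≈ 1.231 mm/year.

1.231 mm/year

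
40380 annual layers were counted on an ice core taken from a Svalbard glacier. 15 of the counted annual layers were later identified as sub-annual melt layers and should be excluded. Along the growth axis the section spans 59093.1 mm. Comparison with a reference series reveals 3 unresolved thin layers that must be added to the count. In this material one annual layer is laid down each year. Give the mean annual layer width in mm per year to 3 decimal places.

1.464 mm per year

After corrections the count is 40380 − 15 + 3 = 40368 annual layers.
Extension rate ≈ 59093.1 / 40368 = 1.464 mm per year.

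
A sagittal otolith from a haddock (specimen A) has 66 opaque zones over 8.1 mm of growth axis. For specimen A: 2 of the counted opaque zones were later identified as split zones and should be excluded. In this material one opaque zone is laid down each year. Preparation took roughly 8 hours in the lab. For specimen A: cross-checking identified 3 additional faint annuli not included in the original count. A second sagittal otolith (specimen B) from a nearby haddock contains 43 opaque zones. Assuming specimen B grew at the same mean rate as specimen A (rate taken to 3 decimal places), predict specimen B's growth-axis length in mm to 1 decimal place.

Specimen A: correcting the raw count gives 66 − 2 + 3 = 67 true opaque zones.
A: 8.1 mm over 67 years gives 8.1 / 67 ≈ 0.121 mm per year.
Length of B = 0.121 × 43 = 5.2 mm.

5.2 mm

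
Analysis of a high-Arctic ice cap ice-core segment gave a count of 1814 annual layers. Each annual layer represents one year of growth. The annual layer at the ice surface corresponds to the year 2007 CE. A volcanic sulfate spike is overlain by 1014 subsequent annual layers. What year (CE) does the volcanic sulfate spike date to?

1014 annual layers post-date the volcanic sulfate spike.
The annual layer at the ice surface is 2007 CE, so the volcanic sulfate spike dates to 2007 − 1014 = 993 CE.

993 CE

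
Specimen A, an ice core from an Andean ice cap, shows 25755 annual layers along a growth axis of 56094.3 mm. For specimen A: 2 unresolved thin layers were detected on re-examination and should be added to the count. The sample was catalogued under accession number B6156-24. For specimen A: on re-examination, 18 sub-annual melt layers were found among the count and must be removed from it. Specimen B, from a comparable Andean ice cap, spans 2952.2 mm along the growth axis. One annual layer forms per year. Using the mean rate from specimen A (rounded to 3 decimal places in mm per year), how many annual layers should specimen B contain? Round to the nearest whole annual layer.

Specimen A: correcting the raw count gives 25755 − 18 + 2 = 25739 true annual layers.
A: Extension rate ≈ 56094.3 / 25739 = 2.179 mm/yr.
Specimen B: 2952.2 mm / 2.179 mm per year = 1354.84 years ≈ 1355 annual layers.

1355 annual layers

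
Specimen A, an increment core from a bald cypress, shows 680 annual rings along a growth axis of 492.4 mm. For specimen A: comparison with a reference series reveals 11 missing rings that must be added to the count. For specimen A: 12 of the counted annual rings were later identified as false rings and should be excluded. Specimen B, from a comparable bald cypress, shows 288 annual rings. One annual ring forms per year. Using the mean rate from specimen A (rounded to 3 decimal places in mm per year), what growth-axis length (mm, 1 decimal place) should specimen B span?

208.8 mm

Specimen A: adjusted count: 680 − 12 + 11 = 679 annual rings.
A: 492.4 mm over 679 years gives 492.4 / 679 ≈ 0.725 mm/year.
Length of B = 0.725 × 288 = 208.8 mm.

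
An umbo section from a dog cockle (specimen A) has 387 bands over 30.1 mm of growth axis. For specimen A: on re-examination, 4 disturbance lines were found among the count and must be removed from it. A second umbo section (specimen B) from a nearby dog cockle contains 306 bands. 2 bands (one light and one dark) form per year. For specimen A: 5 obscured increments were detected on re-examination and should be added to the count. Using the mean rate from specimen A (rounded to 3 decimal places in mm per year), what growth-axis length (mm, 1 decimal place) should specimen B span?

23.7 mm

Specimen A: true band count = 387 − 4 + 5 = 388.
Specimen A: with 2 bands per year, 388 / 2 = 194 years.
A: Mean rate = 30.1 mm / 194 years ≈ 0.155 mm per year.
Specimen B: 306 bands at 2 per year is 306 / 2 = 153 years. B's length ≈ 0.155 × 153 = 23.7 mm.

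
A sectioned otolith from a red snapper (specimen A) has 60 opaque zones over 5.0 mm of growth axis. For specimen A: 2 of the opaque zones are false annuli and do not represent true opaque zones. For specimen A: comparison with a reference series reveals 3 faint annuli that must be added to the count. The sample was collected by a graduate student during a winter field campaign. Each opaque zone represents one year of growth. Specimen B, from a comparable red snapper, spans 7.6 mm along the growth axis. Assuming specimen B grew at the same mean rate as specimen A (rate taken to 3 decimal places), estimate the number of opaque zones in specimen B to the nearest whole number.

Specimen A: correcting the raw count gives 60 − 2 + 3 = 61 true opaque zones.
A: 5.0 mm over 61 years gives 5.0 / 61 ≈ 0.082 mm/year.
For B, 7.6 / 0.082 = 92.68 years ≈ 93 opaque zones.

93 opaque zones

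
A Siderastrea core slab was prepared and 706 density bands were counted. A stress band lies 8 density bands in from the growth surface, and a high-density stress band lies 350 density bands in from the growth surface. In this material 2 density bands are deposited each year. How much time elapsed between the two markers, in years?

171 years

The two markers are separated by 350 − 8 = 342 density bands.
342 density bands at 2 per year is 342 / 2 = 171 years.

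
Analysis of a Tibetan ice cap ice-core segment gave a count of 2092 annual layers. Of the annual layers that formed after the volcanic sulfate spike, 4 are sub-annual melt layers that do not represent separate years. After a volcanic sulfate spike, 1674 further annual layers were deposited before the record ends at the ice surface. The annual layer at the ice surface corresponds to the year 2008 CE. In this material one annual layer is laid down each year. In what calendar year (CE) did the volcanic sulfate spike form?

338 CE

1674 annual layers post-date the volcanic sulfate spike.
1674 − 4 false = 1670 true annual layers after the volcanic sulfate spike.
The annual layer at the ice surface is 2008 CE, so the volcanic sulfate spike dates to 2008 − 1670 = 338 CE.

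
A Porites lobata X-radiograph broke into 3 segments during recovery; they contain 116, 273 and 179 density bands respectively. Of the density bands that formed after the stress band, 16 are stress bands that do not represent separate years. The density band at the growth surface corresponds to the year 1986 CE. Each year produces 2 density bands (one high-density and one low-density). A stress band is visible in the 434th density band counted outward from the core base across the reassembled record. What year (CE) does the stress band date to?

1927 CE

Total density bands = 116 + 273 + 179 = 568.
Between density band 434 and the growth surface there are 568 − 434 = 134 density bands.
134 − 16 false = 118 true density bands after the stress band.
Dividing by 2 density bands per year: 118 / 2 = 59 years.
Counting back 59 years from 1986 CE places the stress band in 1986 − 59 = 1927 CE.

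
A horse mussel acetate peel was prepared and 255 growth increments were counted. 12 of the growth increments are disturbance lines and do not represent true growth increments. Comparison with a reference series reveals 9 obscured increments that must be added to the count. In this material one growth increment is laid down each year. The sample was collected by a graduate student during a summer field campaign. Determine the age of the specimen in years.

After corrections the count is 255 − 12 + 9 = 252 growth increments.
With a one-to-one growth increment periodicity this is 252 years.

252 yr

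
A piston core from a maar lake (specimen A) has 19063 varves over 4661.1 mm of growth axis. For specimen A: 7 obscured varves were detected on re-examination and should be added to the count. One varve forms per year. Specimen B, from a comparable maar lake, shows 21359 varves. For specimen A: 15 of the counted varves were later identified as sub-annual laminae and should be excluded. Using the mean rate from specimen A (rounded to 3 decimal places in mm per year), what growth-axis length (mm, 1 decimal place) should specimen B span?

5233.0 mm

Specimen A: after corrections the count is 19063 − 15 + 7 = 19055 varves.
A: Extension rate ≈ 4661.1 / 19055 = 0.245 mm/year.
B's length ≈ 0.245 × 21359 = 5233.0 mm.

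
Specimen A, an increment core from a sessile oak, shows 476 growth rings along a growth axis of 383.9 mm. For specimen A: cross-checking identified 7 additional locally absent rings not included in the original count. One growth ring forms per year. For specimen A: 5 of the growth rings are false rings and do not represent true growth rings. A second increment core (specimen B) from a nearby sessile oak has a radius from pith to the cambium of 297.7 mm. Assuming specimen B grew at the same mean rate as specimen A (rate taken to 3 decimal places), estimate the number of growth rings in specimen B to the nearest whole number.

Specimen A: after corrections the count is 476 − 5 + 7 = 478 growth rings.
A: 383.9 mm over 478 years gives 383.9 / 478 ≈ 0.803 mm/year.
Specimen B: 297.7 mm / 0.803 mm per year = 370.73 years ≈ 371 growth rings.

371 growth rings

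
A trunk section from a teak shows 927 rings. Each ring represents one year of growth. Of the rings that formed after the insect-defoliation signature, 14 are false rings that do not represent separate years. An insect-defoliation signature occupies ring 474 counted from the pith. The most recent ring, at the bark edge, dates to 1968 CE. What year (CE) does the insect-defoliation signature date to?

927 − 474 = 453 rings lie beyond the insect-defoliation signature toward the bark edge.
Removing the 14 false rings leaves 453 − 14 = 439 true rings beyond the insect-defoliation signature.
The ring at the bark edge is 1968 CE, so the insect-defoliation signature dates to 1968 − 439 = 1529 CE.

1529 CE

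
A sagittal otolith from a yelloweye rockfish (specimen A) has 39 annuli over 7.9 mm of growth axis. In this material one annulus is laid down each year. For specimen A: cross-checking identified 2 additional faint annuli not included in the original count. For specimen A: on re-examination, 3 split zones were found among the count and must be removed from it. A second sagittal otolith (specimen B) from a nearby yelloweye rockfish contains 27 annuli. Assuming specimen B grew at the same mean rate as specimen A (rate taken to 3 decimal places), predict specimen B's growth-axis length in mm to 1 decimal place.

Specimen A: correcting the raw count gives 39 − 3 + 2 = 38 true annuli.
A: Mean rate = 7.9 mm / 38 years ≈ 0.208 mm per year.
B's length ≈ 0.208 × 27 = 5.6 mm.

5.6 mm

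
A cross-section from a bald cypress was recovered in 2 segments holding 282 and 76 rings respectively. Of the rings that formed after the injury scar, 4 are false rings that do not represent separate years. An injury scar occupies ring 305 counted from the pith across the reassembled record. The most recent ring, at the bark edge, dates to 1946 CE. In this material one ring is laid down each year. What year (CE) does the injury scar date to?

Total rings = 282 + 76 = 358.
The injury scar sits at ring 305 from the pith, so 358 − 305 = 53 rings formed after it.
53 − 4 false = 49 true rings after the injury scar.
The ring at the bark edge is 1946 CE, so the injury scar dates to 1946 − 49 = 1897 CE.

1897 CE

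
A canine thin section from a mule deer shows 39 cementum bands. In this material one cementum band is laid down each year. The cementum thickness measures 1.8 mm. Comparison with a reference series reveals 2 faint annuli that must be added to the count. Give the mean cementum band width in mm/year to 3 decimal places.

0.044 mm/year

True cementum band count = 39 + 2 = 41.
Extension rate ≈ 1.8 / 41 = 0.044 mm/year.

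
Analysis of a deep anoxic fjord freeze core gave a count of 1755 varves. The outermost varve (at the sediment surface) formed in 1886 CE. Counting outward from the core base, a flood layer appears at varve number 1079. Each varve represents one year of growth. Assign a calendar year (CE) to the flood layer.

Between varve 1079 and the sediment surface there are 1755 − 1079 = 676 varves.
Counting back 676 years from 1886 CE places the flood layer in 1886 − 676 = 1210 CE.

1210 CE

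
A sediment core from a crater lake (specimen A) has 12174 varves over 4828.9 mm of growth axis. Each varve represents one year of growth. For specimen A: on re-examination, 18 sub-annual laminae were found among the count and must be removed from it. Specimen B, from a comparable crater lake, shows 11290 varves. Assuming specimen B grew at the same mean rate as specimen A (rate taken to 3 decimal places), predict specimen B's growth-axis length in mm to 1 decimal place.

4482.1 mm

Specimen A: adjusted count: 12174 − 18 = 12156 varves.
A: Extension rate ≈ 4828.9 / 12156 = 0.397 mm/yr.
B's length ≈ 0.397 × 11290 = 4482.1 mm.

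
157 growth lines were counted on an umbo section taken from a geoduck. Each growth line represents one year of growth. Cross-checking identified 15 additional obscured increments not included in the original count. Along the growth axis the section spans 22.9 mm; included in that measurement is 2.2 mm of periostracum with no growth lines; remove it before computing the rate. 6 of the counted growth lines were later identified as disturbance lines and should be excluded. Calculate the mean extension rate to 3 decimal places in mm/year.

True growth line count = 157 − 6 + 15 = 166.
Removing the 2.2 mm offcut leaves 22.9 − 2.2 = 20.7 mm.
Extension rate ≈ 20.7 / 166 = 0.125 mm/year.

0.125 mm/year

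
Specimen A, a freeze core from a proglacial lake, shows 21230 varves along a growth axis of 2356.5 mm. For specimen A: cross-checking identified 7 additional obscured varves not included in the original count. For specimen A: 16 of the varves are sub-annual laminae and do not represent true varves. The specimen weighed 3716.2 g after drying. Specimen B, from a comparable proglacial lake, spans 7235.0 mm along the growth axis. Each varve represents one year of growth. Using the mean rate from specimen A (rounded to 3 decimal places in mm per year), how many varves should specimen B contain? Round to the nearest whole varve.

Specimen A: adjusted count: 21230 − 16 + 7 = 21221 varves.
A: Mean rate = 2356.5 mm / 21221 years ≈ 0.111 mm/year.
Specimen B: 7235.0 mm / 0.111 mm per year = 65180.18 years ≈ 65180 varves.

65180 varves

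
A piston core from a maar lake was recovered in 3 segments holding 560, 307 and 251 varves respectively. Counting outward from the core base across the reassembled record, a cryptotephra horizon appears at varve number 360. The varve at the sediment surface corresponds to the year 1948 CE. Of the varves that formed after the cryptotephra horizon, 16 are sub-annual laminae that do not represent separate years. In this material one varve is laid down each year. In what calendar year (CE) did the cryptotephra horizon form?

Total varves = 560 + 307 + 251 = 1118.
The cryptotephra horizon sits at varve 360 from the core base, so 1118 − 360 = 758 varves formed after it.
Removing the 16 false varves leaves 758 − 16 = 742 true varves beyond the cryptotephra horizon.
The varve at the sediment surface is 1948 CE, so the cryptotephra horizon dates to 1948 − 742 = 1206 CE.

1206 CE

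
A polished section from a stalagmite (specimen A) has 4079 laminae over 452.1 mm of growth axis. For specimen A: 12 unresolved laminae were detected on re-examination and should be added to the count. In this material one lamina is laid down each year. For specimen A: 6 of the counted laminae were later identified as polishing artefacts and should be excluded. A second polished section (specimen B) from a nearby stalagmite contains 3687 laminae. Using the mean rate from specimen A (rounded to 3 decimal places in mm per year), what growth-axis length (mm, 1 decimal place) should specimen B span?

Specimen A: true lamina count = 4079 − 6 + 12 = 4085.
A: Extension rate ≈ 452.1 / 4085 = 0.111 mm/yr.
Length of B = 0.111 × 3687 = 409.3 mm.

409.3 mm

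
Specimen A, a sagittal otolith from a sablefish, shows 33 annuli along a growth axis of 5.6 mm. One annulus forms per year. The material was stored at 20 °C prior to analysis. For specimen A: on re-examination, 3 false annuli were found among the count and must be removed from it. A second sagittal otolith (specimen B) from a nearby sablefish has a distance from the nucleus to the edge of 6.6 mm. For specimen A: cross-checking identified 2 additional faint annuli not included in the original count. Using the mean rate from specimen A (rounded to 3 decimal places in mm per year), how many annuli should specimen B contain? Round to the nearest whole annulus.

Specimen A: adjusted count: 33 − 3 + 2 = 32 annuli.
A: Extension rate ≈ 5.6 / 32 = 0.175 mm/yr.
For B, 6.6 / 0.175 = 37.71 years ≈ 38 annuli.

38 annuli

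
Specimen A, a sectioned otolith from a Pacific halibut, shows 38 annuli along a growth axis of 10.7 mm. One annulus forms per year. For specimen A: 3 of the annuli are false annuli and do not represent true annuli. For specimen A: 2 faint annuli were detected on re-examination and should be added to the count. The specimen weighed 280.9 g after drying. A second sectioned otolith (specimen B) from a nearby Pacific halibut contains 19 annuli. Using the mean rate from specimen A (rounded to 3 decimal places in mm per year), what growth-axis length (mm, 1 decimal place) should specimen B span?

5.5 mm

Specimen A: true annulus count = 38 − 3 + 2 = 37.
A: Extension rate ≈ 10.7 / 37 = 0.289 mm per year.
B's length ≈ 0.289 × 19 = 5.5 mm.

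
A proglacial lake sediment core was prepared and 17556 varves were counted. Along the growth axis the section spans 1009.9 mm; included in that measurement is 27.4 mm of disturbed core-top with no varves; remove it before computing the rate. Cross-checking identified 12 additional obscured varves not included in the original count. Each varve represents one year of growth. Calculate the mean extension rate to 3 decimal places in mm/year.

True varve count = 17556 + 12 = 17568.
Removing the 27.4 mm offcut leaves 1009.9 − 27.4 = 982.5 mm.
Mean rate = 982.5 mm / 17568 years ≈ 0.056 mm/year.

0.056 mm/year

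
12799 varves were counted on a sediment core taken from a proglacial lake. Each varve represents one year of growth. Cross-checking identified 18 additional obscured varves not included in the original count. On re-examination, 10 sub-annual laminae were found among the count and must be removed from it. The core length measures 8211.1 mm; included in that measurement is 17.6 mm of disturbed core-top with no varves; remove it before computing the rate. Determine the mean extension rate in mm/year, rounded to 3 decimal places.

Adjusted count: 12799 − 10 + 18 = 12807 varves.
Removing the 17.6 mm offcut leaves 8211.1 − 17.6 = 8193.5 mm.
Mean rate = 8193.5 mm / 12807 years ≈ 0.640 mm/year.

0.640 mm/year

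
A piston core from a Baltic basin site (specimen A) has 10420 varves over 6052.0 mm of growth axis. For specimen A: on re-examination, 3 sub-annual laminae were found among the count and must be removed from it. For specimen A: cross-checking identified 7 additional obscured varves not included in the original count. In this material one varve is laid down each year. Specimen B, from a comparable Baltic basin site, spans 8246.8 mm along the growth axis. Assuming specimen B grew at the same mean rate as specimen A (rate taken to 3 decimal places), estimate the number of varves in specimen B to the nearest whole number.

14194 varves

Specimen A: after corrections the count is 10420 − 3 + 7 = 10424 varves.
A: Extension rate ≈ 6052.0 / 10424 = 0.581 mm/yr.
For B, 8246.8 / 0.581 = 14194.15 years ≈ 14194 varves.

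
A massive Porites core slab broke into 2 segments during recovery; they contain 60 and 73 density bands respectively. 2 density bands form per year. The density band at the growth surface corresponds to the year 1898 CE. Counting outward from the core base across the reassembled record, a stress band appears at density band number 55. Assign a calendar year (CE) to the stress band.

Total density bands = 60 + 73 = 133.
The stress band sits at density band 55 from the core base, so 133 − 55 = 78 density bands formed after it.
Dividing by 2 density bands per year: 78 / 2 = 39 years.
The density band at the growth surface is 1898 CE, so the stress band dates to 1898 − 39 = 1859 CE.

1859 CE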